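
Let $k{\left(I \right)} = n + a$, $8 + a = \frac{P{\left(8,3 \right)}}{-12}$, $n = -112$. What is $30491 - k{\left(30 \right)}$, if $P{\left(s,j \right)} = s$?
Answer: $\frac{91835}{3} \approx 30612.0$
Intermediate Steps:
$a = - \frac{26}{3}$ ($a = -8 + \frac{8}{-12} = -8 + 8 \left(- \frac{1}{12}\right) = -8 - \frac{2}{3} = - \frac{26}{3} \approx -8.6667$)
$k{\left(I \right)} = - \frac{362}{3}$ ($k{\left(I \right)} = -112 - \frac{26}{3} = - \frac{362}{3}$)
$30491 - k{\left(30 \right)} = 30491 - - \frac{362}{3} = 30491 + \frac{362}{3} = \frac{91835}{3}$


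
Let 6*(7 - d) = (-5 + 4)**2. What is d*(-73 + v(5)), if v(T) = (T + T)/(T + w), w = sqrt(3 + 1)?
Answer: -6847/14 ≈ -489.07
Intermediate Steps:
w = 2 (w = sqrt(4) = 2)
v(T) = 2*T/(2 + T) (v(T) = (T + T)/(T + 2) = (2*T)/(2 + T) = 2*T/(2 + T))
d = 41/6 (d = 7 - (-5 + 4)**2/6 = 7 - 1/6*(-1)**2 = 7 - 1/6*1 = 7 - 1/6 = 41/6 ≈ 6.8333)
d*(-73 + v(5)) = 41*(-73 + 2*5/(2 + 5))/6 = 41*(-73 + 2*5/7)/6 = 41*(-73 + 2*5*(1/7))/6 = 41*(-73 + 10/7)/6 = (41/6)*(-501/7) = -6847/14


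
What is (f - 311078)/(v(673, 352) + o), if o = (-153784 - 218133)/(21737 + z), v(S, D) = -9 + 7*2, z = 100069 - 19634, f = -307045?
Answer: -9022123308/19849 ≈ -4.5454e+5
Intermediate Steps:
z = 80435
v(S, D) = 5 (v(S, D) = -9 + 14 = 5)
o = -53131/14596 (o = (-153784 - 218133)/(21737 + 80435) = -371917/102172 = -371917*1/102172 = -53131/14596 ≈ -3.6401)
(f - 311078)/(v(673, 352) + o) = (-307045 - 311078)/(5 - 53131/14596) = -618123/19849/14596 = -618123*14596/19849 = -9022123308/19849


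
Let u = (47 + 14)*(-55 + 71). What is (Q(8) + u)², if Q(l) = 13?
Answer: 978121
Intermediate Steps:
u = 976 (u = 61*16 = 976)
(Q(8) + u)² = (13 + 976)² = 989² = 978121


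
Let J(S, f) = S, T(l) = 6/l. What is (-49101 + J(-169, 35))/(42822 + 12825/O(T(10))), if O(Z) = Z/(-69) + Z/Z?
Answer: -98540/111519 ≈ -0.88362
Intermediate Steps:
O(Z) = 1 - Z/69 (O(Z) = Z*(-1/69) + 1 = -Z/69 + 1 = 1 - Z/69)
(-49101 + J(-169, 35))/(42822 + 12825/O(T(10))) = (-49101 - 169)/(42822 + 12825/(1 - 2/(23*10))) = -49270/(42822 + 12825/(1 - 2/(23*10))) = -49270/(42822 + 12825/(1 - 1/69*⅗)) = -49270/(42822 + 12825/(1 - 1/115)) = -49270/(42822 + 12825/(114/115)) = -49270/(42822 + 12825*(115/114)) = -49270/(42822 + 25875/2) = -49270/111519/2 = -49270*2/111519 = -98540/111519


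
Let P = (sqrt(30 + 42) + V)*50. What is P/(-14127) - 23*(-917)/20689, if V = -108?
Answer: 8032807/5730853 - 100*sqrt(2)/4709 ≈ 1.3716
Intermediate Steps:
P = -5400 + 300*sqrt(2) (P = (sqrt(30 + 42) - 108)*50 = (sqrt(72) - 108)*50 = (6*sqrt(2) - 108)*50 = (-108 + 6*sqrt(2))*50 = -5400 + 300*sqrt(2) ≈ -4975.7)
P/(-14127) - 23*(-917)/20689 = (-5400 + 300*sqrt(2))/(-14127) - 23*(-917)/20689 = (-5400 + 300*sqrt(2))*(-1/14127) + 21091*(1/20689) = (1800/4709 - 100*sqrt(2)/4709) + 21091/20689 = 8032807/5730853 - 100*sqrt(2)/4709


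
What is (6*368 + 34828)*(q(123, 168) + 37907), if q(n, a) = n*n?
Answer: 1964241296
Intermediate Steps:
q(n, a) = n²
(6*368 + 34828)*(q(123, 168) + 37907) = (6*368 + 34828)*(123² + 37907) = (2208 + 34828)*(15129 + 37907) = 37036*53036 = 1964241296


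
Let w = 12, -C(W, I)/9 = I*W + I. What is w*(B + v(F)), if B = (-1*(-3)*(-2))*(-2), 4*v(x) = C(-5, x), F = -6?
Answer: -504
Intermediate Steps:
C(W, I) = -9*I - 9*I*W (C(W, I) = -9*(I*W + I) = -9*(I + I*W) = -9*I - 9*I*W)
v(x) = 9*x (v(x) = (-9*x*(1 - 5))/4 = (-9*x*(-4))/4 = (36*x)/4 = 9*x)
B = 12 (B = (3*(-2))*(-2) = -6*(-2) = 12)
w*(B + v(F)) = 12*(12 + 9*(-6)) = 12*(12 - 54) = 12*(-42) = -504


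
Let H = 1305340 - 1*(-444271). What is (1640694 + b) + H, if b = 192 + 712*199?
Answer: 3532185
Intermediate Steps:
H = 1749611 (H = 1305340 + 444271 = 1749611)
b = 141880 (b = 192 + 141688 = 141880)
(1640694 + b) + H = (1640694 + 141880) + 1749611 = 1782574 + 1749611 = 3532185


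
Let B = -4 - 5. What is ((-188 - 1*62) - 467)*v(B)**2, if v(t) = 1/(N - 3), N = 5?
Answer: -717/4 ≈ -179.25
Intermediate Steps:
B = -9
v(t) = 1/2 (v(t) = 1/(5 - 3) = 1/2)
((-188 - 1*62) - 467)*v(B)**2 = ((-188 - 1*62) - 467)*(1/2)**2 = ((-188 - 62) - 467)*(1/4) = (-250 - 467)*(1/4) = -717*1/4 = -717/4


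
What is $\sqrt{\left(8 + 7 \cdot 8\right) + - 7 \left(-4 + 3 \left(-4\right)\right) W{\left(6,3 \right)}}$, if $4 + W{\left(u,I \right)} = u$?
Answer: $12 \sqrt{2} \approx 16.971$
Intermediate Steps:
$W{\left(u,I \right)} = -4 + u$
$\sqrt{\left(8 + 7 \cdot 8\right) + - 7 \left(-4 + 3 \left(-4\right)\right) W{\left(6,3 \right)}} = \sqrt{\left(8 + 7 \cdot 8\right) + - 7 \left(-4 + 3 \left(-4\right)\right) \left(-4 + 6\right)} = \sqrt{\left(8 + 56\right) + - 7 \left(-4 - 12\right) 2} = \sqrt{64 + \left(-7\right) \left(-16\right) 2} = \sqrt{64 + 112 \cdot 2} = \sqrt{64 + 224} = \sqrt{288} = 12 \sqrt{2}$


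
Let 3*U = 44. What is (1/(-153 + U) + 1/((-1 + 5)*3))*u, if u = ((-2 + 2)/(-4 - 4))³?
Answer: 0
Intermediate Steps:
U = 44/3 (U = (⅓)*44 = 44/3 ≈ 14.667)
u = 0 (u = (0/(-8))³ = (0*(-⅛))³ = 0³ = 0)
(1/(-153 + U) + 1/((-1 + 5)*3))*u = (1/(-153 + 44/3) + 1/((-1 + 5)*3))*0 = (1/(-415/3) + 1/(4*3))*0 = (-3/415 + 1/12)*0 = (379/4980)*0 = 0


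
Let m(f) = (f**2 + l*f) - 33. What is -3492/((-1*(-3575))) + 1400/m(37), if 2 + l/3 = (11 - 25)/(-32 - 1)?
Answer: 2613794/11414975 ≈ 0.22898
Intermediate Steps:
l = -52/11 (l = -6 + 3*((11 - 25)/(-32 - 1)) = -6 + 3*(-14/(-33)) = -6 + 3*(-14*(-1/33)) = -6 + 3*(14/33) = -6 + 14/11 = -52/11 ≈ -4.7273)
m(f) = -33 + f**2 - 52*f/11 (m(f) = (f**2 - 52*f/11) - 33 = -33 + f**2 - 52*f/11)
-3492/((-1*(-3575))) + 1400/m(37) = -3492/((-1*(-3575))) + 1400/(-33 + 37**2 - 52/11*37) = -3492/3575 + 1400/(-33 + 1369 - 1924/11) = -3492*1/3575 + 1400/(12772/11) = -3492/3575 + 1400*(11/12772) = -3492/3575 + 3850/3193 = 2613794/11414975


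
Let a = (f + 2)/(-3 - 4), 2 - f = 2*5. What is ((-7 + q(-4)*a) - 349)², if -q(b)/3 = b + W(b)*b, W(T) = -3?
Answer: 6948496/49 ≈ 1.4181e+5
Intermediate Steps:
f = -8 (f = 2 - 2*5 = 2 - 1*10 = 2 - 10 = -8)
a = 6/7 (a = (-8 + 2)/(-3 - 4) = -6/(-7) = -6*(-⅐) = 6/7 ≈ 0.85714)
q(b) = 6*b (q(b) = -3*(b - 3*b) = -(-6)*b = 6*b)
((-7 + q(-4)*a) - 349)² = ((-7 + (6*(-4))*(6/7)) - 349)² = ((-7 - 24*6/7) - 349)² = ((-7 - 144/7) - 349)² = (-193/7 - 349)² = (-2636/7)² = 6948496/49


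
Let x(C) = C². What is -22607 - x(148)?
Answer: -44511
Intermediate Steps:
-22607 - x(148) = -22607 - 1*148² = -22607 - 1*21904 = -22607 - 21904 = -44511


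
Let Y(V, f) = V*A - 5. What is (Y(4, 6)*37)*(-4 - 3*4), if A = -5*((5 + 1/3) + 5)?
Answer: 375920/3 ≈ 1.2531e+5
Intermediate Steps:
A = -155/3 (A = -5*((5 + 1*(⅓)) + 5) = -5*((5 + ⅓) + 5) = -5*(16/3 + 5) = -5*31/3 = -155/3 ≈ -51.667)
Y(V, f) = -5 - 155*V/3 (Y(V, f) = V*(-155/3) - 5 = -155*V/3 - 5 = -5 - 155*V/3)
(Y(4, 6)*37)*(-4 - 3*4) = ((-5 - 155/3*4)*37)*(-4 - 3*4) = ((-5 - 620/3)*37)*(-4 - 12) = -635/3*37*(-16) = -23495/3*(-16) = 375920/3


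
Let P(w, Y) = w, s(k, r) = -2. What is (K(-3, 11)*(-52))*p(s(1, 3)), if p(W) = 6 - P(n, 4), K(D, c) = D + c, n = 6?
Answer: 0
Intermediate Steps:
p(W) = 0 (p(W) = 6 - 1*6 = 6 - 6 = 0)
(K(-3, 11)*(-52))*p(s(1, 3)) = ((-3 + 11)*(-52))*0 = (8*(-52))*0 = -416*0 = 0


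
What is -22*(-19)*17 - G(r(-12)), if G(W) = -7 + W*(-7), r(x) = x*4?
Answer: 6777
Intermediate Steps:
r(x) = 4*x
G(W) = -7 - 7*W
-22*(-19)*17 - G(r(-12)) = -22*(-19)*17 - (-7 - 28*(-12)) = 418*17 - (-7 - 7*(-48)) = 7106 - (-7 + 336) = 7106 - 1*329 = 7106 - 329 = 6777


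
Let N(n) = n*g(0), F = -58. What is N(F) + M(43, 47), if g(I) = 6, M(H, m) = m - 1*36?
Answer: -337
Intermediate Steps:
M(H, m) = -36 + m (M(H, m) = m - 36 = -36 + m)
N(n) = 6*n (N(n) = n*6 = 6*n)
N(F) + M(43, 47) = 6*(-58) + (-36 + 47) = -348 + 11 = -337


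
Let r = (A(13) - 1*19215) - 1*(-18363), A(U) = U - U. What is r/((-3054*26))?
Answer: 71/6617 ≈ 0.010730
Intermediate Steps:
A(U) = 0
r = -852 (r = (0 - 1*19215) - 1*(-18363) = (0 - 19215) + 18363 = -19215 + 18363 = -852)
r/((-3054*26)) = -852/((-3054*26)) = -852/(-79404) = -852*(-1/79404) = 71/6617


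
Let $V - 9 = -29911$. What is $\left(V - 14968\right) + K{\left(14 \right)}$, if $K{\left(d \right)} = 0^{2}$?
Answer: $-44870$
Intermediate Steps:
$K{\left(d \right)} = 0$
$V = -29902$ ($V = 9 - 29911 = -29902$)
$\left(V - 14968\right) + K{\left(14 \right)} = \left(-29902 - 14968\right) + 0 = -44870 + 0 = -44870$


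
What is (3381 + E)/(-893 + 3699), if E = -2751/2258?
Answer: 7631547/6335948 ≈ 1.2045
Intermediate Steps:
E = -2751/2258 (E = -2751*1/2258 = -2751/2258 ≈ -1.2183)
(3381 + E)/(-893 + 3699) = (3381 - 2751/2258)/(-893 + 3699) = (7631547/2258)/2806 = (7631547/2258)*(1/2806) = 7631547/6335948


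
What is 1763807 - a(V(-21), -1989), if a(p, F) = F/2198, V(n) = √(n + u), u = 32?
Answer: 3876849775/2198 ≈ 1.7638e+6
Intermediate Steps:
V(n) = √(32 + n) (V(n) = √(n + 32) = √(32 + n))
a(p, F) = F/2198 (a(p, F) = F*(1/2198) = F/2198)
1763807 - a(V(-21), -1989) = 1763807 - (-1989)/2198 = 1763807 - 1*(-1989/2198) = 1763807 + 1989/2198 = 3876849775/2198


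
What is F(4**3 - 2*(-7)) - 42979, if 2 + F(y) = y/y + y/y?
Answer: -42979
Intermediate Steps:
F(y) = 0 (F(y) = -2 + (y/y + y/y) = -2 + (1 + 1) = -2 + 2 = 0)
F(4**3 - 2*(-7)) - 42979 = 0 - 42979 = -42979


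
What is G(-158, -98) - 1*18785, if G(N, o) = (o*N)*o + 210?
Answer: -1536007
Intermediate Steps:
G(N, o) = 210 + N*o**2 (G(N, o) = (N*o)*o + 210 = N*o**2 + 210 = 210 + N*o**2)
G(-158, -98) - 1*18785 = (210 - 158*(-98)**2) - 1*18785 = (210 - 158*9604) - 18785 = (210 - 1517432) - 18785 = -1517222 - 18785 = -1536007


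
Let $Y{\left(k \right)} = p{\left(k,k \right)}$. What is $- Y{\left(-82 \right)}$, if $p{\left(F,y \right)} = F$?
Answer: $82$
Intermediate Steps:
$Y{\left(k \right)} = k$
$- Y{\left(-82 \right)} = \left(-1\right) \left(-82\right) = 82$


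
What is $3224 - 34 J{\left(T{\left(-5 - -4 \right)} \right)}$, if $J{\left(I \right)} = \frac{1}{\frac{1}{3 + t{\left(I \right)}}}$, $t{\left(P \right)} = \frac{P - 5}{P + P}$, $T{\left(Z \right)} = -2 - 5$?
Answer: $\frac{21650}{7} \approx 3092.9$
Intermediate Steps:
$T{\left(Z \right)} = -7$
$t{\left(P \right)} = \frac{-5 + P}{2 P}$
$J{\left(I \right)} = 3 + \frac{-5 + I}{2 I}$ ($J{\left(I \right)} = \frac{1}{\frac{1}{3 + \frac{-5 + I}{2 I}}} = 3 + \frac{-5 + I}{2 I}$)
$3224 - 34 J{\left(T{\left(-5 - -4 \right)} \right)} = 3224 - 34 \frac{-5 + 7 \left(-7\right)}{2 \left(-7\right)} = 3224 - 34 \cdot \frac{1}{2} \left(- \frac{1}{7}\right) \left(-5 - 49\right) = 3224 - 34 \cdot \frac{1}{2} \left(- \frac{1}{7}\right) \left(-54\right) = 3224 - 34 \cdot \frac{27}{7} = 3224 - \frac{918}{7} = \frac{21650}{7}$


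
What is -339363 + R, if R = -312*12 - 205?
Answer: -343312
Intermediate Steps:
R = -3949 (R = -3744 - 205 = -3949)
-339363 + R = -339363 - 3949 = -343312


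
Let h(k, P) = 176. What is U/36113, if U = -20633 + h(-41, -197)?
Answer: -20457/36113 ≈ -0.56647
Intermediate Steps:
U = -20457 (U = -20633 + 176 = -20457)
U/36113 = -20457/36113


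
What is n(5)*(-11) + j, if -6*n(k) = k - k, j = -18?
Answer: -18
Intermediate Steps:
n(k) = 0 (n(k) = -(k - k)/6 = -⅙*0 = 0)
n(5)*(-11) + j = 0*(-11) - 18 = 0 - 18 = -18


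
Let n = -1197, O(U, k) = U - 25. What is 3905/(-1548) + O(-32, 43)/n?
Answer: -26819/10836 ≈ -2.4750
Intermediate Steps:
O(U, k) = -25 + U
3905/(-1548) + O(-32, 43)/n = 3905/(-1548) + (-25 - 32)/(-1197) = 3905*(-1/1548) - 57*(-1/1197) = -3905/1548 + 1/21 = -26819/10836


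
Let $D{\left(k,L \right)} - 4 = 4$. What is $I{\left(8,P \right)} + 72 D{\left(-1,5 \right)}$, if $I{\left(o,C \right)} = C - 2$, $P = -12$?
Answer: $562$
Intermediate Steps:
$D{\left(k,L \right)} = 8$ ($D{\left(k,L \right)} = 4 + 4 = 8$)
$I{\left(o,C \right)} = -2 + C$
$I{\left(8,P \right)} + 72 D{\left(-1,5 \right)} = \left(-2 - 12\right) + 72 \cdot 8 = -14 + 576 = 562$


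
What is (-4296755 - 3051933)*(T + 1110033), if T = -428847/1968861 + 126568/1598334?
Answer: -4278356686492122149197216/524482912929 ≈ -8.1573e+12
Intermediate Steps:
T = -72707656975/524482912929 (T = -428847*1/1968861 + 126568*(1/1598334) = -142949/656287 + 63284/799167 = -72707656975/524482912929 ≈ -0.13863)
(-4296755 - 3051933)*(T + 1110033) = (-4296755 - 3051933)*(-72707656975/524482912929 + 1110033) = -7348688*582193268579659682/524482912929 = -4278356686492122149197216/524482912929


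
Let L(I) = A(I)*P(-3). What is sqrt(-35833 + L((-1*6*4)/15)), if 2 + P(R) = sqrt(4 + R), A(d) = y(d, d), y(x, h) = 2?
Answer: I*sqrt(35835) ≈ 189.3*I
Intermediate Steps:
A(d) = 2
P(R) = -2 + sqrt(4 + R)
L(I) = -2 (L(I) = 2*(-2 + sqrt(4 - 3)) = 2*(-2 + sqrt(1)) = 2*(-2 + 1) = 2*(-1) = -2)
sqrt(-35833 + L((-1*6*4)/15)) = sqrt(-35833 - 2) = sqrt(-35835) = I*sqrt(35835)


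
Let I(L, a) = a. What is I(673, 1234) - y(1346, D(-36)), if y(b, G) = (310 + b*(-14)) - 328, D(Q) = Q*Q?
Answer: 20096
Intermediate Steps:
D(Q) = Q²
y(b, G) = -18 - 14*b (y(b, G) = (310 - 14*b) - 328 = -18 - 14*b)
I(673, 1234) - y(1346, D(-36)) = 1234 - (-18 - 14*1346) = 1234 - (-18 - 18844) = 1234 - 1*(-18862) = 1234 + 18862 = 20096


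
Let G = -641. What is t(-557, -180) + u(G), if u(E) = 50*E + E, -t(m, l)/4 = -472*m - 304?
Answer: -1083091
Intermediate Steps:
t(m, l) = 1216 + 1888*m (t(m, l) = -4*(-472*m - 304) = -4*(-304 - 472*m) = 1216 + 1888*m)
u(E) = 51*E
t(-557, -180) + u(G) = (1216 + 1888*(-557)) + 51*(-641) = (1216 - 1051616) - 32691 = -1050400 - 32691 = -1083091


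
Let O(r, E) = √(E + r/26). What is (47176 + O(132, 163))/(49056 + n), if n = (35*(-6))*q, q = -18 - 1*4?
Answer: 11794/13419 + √28405/697788 ≈ 0.87914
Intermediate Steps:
O(r, E) = √(E + r/26) (O(r, E) = √(E + r*(1/26)) = √(E + r/26))
q = -22 (q = -18 - 4 = -22)
n = 4620 (n = (35*(-6))*(-22) = -210*(-22) = 4620)
(47176 + O(132, 163))/(49056 + n) = (47176 + √(26*132 + 676*163)/26)/(49056 + 4620) = (47176 + √(3432 + 110188)/26)/53676 = (47176 + √113620/26)*(1/53676) = (47176 + (2*√28405)/26)*(1/53676) = (47176 + √28405/13)*(1/53676) = 11794/13419 + √28405/697788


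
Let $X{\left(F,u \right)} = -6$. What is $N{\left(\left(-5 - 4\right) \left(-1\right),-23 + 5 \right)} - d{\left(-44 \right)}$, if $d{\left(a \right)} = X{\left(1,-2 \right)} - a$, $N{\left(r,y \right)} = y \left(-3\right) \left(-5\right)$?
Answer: $-308$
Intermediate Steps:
$N{\left(r,y \right)} = 15 y$ ($N{\left(r,y \right)} = - 3 y \left(-5\right) = 15 y$)
$d{\left(a \right)} = -6 - a$
$N{\left(\left(-5 - 4\right) \left(-1\right),-23 + 5 \right)} - d{\left(-44 \right)} = 15 \left(-23 + 5\right) - \left(-6 - -44\right) = 15 \left(-18\right) - \left(-6 + 44\right) = -270 - 38 = -308$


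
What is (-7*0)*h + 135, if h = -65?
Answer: 135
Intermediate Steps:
(-7*0)*h + 135 = -7*0*(-65) + 135 = 0*(-65) + 135 = 0 + 135 = 135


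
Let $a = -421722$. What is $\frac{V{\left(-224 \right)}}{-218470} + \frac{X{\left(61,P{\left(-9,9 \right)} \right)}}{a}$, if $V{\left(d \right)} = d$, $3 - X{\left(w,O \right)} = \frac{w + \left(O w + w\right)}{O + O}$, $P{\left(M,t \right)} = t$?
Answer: $\frac{131084221}{118457492580} \approx 0.0011066$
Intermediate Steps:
$X{\left(w,O \right)} = 3 - \frac{2 w + O w}{2 O}$ ($X{\left(w,O \right)} = 3 - \frac{w + \left(O w + w\right)}{O + O} = 3 - \frac{w + \left(w + O w\right)}{2 O} = 3 - \left(2 w + O w\right) \frac{1}{2 O} = 3 - \frac{2 w + O w}{2 O}$)
$\frac{V{\left(-224 \right)}}{-218470} + \frac{X{\left(61,P{\left(-9,9 \right)} \right)}}{a} = - \frac{224}{-218470} + \frac{3 - \frac{61}{2} - \frac{61}{9}}{-421722} = \left(-224\right) \left(- \frac{1}{218470}\right) + \left(3 - \frac{61}{2} - 61 \cdot \frac{1}{9}\right) \left(- \frac{1}{421722}\right) = \frac{16}{15605} + \left(3 - \frac{61}{2} - \frac{61}{9}\right) \left(- \frac{1}{421722}\right) = \frac{16}{15605} - - \frac{617}{7590996} = \frac{16}{15605} + \frac{617}{7590996} = \frac{131084221}{118457492580}$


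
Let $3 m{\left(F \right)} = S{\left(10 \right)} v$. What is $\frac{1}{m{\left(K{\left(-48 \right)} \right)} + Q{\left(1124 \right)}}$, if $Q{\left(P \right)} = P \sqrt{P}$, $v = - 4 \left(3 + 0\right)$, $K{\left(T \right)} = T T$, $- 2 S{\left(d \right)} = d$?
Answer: $- \frac{5}{355008556} + \frac{281 \sqrt{281}}{177504278} \approx 2.6523 \cdot 10^{-5}$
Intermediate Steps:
$S{\left(d \right)} = - \frac{d}{2}$
$K{\left(T \right)} = T^{2}$
$v = -12$ ($v = \left(-4\right) 3 = -12$)
$Q{\left(P \right)} = P^{\frac{3}{2}}$
$m{\left(F \right)} = 20$ ($m{\left(F \right)} = \frac{\left(- \frac{1}{2}\right) 10 \left(-12\right)}{3} = \frac{\left(-5\right) \left(-12\right)}{3} = \frac{1}{3} \cdot 60 = 20$)
$\frac{1}{m{\left(K{\left(-48 \right)} \right)} + Q{\left(1124 \right)}} = \frac{1}{20 + 1124^{\frac{3}{2}}} = \frac{1}{20 + 2248 \sqrt{281}}$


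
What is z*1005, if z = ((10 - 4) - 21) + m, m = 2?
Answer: -13065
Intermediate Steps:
z = -13 (z = ((10 - 4) - 21) + 2 = (6 - 21) + 2 = -15 + 2 = -13)
z*1005 = -13*1005 = -13065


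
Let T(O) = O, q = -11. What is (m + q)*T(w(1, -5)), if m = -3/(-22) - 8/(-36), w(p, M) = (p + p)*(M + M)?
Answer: 21070/99 ≈ 212.83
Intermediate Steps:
w(p, M) = 4*M*p (w(p, M) = (2*p)*(2*M) = 4*M*p)
m = 71/198 (m = -3*(-1/22) - 8*(-1/36) = 3/22 + 2/9 = 71/198 ≈ 0.35859)
(m + q)*T(w(1, -5)) = (71/198 - 11)*(4*(-5)*1) = -2107/198*(-20) = 21070/99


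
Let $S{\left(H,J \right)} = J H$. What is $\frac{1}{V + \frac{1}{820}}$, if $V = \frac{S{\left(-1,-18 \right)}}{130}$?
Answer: $\frac{10660}{1489} \approx 7.1592$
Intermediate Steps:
$S{\left(H,J \right)} = H J$
$V = \frac{9}{65}$ ($V = \frac{\left(-1\right) \left(-18\right)}{130} = 18 \cdot \frac{1}{130} = \frac{9}{65} \approx 0.13846$)
$\frac{1}{V + \frac{1}{820}} = \frac{1}{\frac{9}{65} + \frac{1}{820}} = \frac{1}{\frac{1489}{10660}} = \frac{10660}{1489}$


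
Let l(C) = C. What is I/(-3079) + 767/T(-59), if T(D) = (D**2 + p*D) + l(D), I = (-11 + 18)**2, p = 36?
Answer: 38949/67738 ≈ 0.57500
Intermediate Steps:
I = 49 (I = 7**2 = 49)
T(D) = D**2 + 37*D (T(D) = (D**2 + 36*D) + D = D**2 + 37*D)
I/(-3079) + 767/T(-59) = 49/(-3079) + 767/((-59*(37 - 59))) = 49*(-1/3079) + 767/((-59*(-22))) = -49/3079 + 767/1298 = -49/3079 + 767*(1/1298) = -49/3079 + 13/22 = 38949/67738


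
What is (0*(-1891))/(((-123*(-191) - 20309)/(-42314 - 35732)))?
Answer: 0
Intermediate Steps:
(0*(-1891))/(((-123*(-191) - 20309)/(-42314 - 35732))) = 0/(((23493 - 20309)/(-78046))) = 0/((3184*(-1/78046))) = 0/(-1592/39023) = 0*(-39023/1592) = 0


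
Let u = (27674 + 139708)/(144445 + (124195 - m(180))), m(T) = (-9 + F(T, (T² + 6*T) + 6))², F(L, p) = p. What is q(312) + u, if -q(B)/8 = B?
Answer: -2796620626326/1120440889 ≈ -2496.0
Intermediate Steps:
q(B) = -8*B
m(T) = (-3 + T² + 6*T)² (m(T) = (-9 + ((T² + 6*T) + 6))² = (-9 + (6 + T² + 6*T))² = (-3 + T² + 6*T)²)
u = -167382/1120440889 (u = (27674 + 139708)/(144445 + (124195 - (-3 + 180² + 6*180)²)) = 167382/(144445 + (124195 - (-3 + 32400 + 1080)²)) = 167382/(144445 + (124195 - 1*33477²)) = 167382/(144445 + (124195 - 1*1120709529)) = 167382/(144445 + (124195 - 1120709529)) = 167382/(144445 - 1120585334) = 167382/(-1120440889) = 167382*(-1/1120440889) = -167382/1120440889 ≈ -0.00014939)
q(312) + u = -8*312 - 167382/1120440889 = -2496 - 167382/1120440889 = -2796620626326/1120440889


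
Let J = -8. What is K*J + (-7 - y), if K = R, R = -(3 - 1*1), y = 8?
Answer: 1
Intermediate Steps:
R = -2 (R = -(3 - 1) = -1*2 = -2)
K = -2
K*J + (-7 - y) = -2*(-8) + (-7 - 1*8) = 16 + (-7 - 8) = 16 - 15 = 1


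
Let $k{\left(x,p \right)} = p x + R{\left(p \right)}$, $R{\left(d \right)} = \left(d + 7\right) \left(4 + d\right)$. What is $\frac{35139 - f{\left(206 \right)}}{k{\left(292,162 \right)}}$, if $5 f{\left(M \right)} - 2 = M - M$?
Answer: $\frac{175693}{376790} \approx 0.46629$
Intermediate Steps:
$R{\left(d \right)} = \left(4 + d\right) \left(7 + d\right)$ ($R{\left(d \right)} = \left(7 + d\right) \left(4 + d\right) = \left(4 + d\right) \left(7 + d\right)$)
$f{\left(M \right)} = \frac{2}{5}$ ($f{\left(M \right)} = \frac{2}{5} + \frac{M - M}{5} = \frac{2}{5} + \frac{1}{5} \cdot 0 = \frac{2}{5} + 0 = \frac{2}{5}$)
$k{\left(x,p \right)} = 28 + p^{2} + 11 p + p x$ ($k{\left(x,p \right)} = p x + \left(28 + p^{2} + 11 p\right) = 28 + p^{2} + 11 p + p x$)
$\frac{35139 - f{\left(206 \right)}}{k{\left(292,162 \right)}} = \frac{35139 - \frac{2}{5}}{28 + 162^{2} + 11 \cdot 162 + 162 \cdot 292} = \frac{35139 - \frac{2}{5}}{28 + 26244 + 1782 + 47304} = \frac{175693}{5 \cdot 75358} = \frac{175693}{5} \cdot \frac{1}{75358} = \frac{175693}{376790}$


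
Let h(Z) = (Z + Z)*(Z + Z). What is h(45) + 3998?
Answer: 12098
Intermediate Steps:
h(Z) = 4*Z**2 (h(Z) = (2*Z)*(2*Z) = 4*Z**2)
h(45) + 3998 = 4*45**2 + 3998 = 4*2025 + 3998 = 8100 + 3998 = 12098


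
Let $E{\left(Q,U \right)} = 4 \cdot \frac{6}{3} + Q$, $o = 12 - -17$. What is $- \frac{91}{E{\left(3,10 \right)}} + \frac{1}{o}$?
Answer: $- \frac{2628}{319} \approx -8.2383$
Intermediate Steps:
$o = 29$ ($o = 12 + 17 = 29$)
$E{\left(Q,U \right)} = 8 + Q$ ($E{\left(Q,U \right)} = 4 \cdot 6 \cdot \frac{1}{3} + Q = 4 \cdot 2 + Q = 8 + Q$)
$- \frac{91}{E{\left(3,10 \right)}} + \frac{1}{o} = - \frac{91}{8 + 3} + \frac{1}{29} = - \frac{91}{11} + \frac{1}{29} = - \frac{2628}{319}$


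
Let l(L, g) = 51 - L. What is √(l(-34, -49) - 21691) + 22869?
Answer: 22869 + I*√21606 ≈ 22869.0 + 146.99*I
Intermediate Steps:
√(l(-34, -49) - 21691) + 22869 = √((51 - 1*(-34)) - 21691) + 22869 = √((51 + 34) - 21691) + 22869 = √(85 - 21691) + 22869 = √(-21606) + 22869 = I*√21606 + 22869 = 22869 + I*√21606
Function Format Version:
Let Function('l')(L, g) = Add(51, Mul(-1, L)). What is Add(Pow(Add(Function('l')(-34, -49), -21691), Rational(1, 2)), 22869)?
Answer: Add(22869, Mul(I, Pow(21606, Rational(1, 2)))) ≈ Add(22869., Mul(146.99, I))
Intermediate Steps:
Add(Pow(Add(Function('l')(-34, -49), -21691), Rational(1, 2)), 22869) = Add(Pow(Add(Add(51, Mul(-1, -34)), -21691), Rational(1, 2)), 22869) = Add(Pow(Add(Add(51, 34), -21691), Rational(1, 2)), 22869) = Add(Pow(Add(85, -21691), Rational(1, 2)), 22869) = Add(Pow(-21606, Rational(1, 2)), 22869) = Add(Mul(I, Pow(21606, Rational(1, 2))), 22869) = Add(22869, Mul(I, Pow(21606, Rational(1, 2))))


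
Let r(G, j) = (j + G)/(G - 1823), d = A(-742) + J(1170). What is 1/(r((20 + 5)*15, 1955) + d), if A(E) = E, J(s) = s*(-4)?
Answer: -724/3926693 ≈ -0.00018438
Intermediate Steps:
J(s) = -4*s
d = -5422 (d = -742 - 4*1170 = -742 - 4680 = -5422)
r(G, j) = (G + j)/(-1823 + G)
1/(r((20 + 5)*15, 1955) + d) = 1/(((20 + 5)*15 + 1955)/(-1823 + (20 + 5)*15) - 5422) = 1/((25*15 + 1955)/(-1823 + 25*15) - 5422) = 1/((375 + 1955)/(-1823 + 375) - 5422) = 1/(2330/(-1448) - 5422) = 1/(-1/1448*2330 - 5422) = 1/(-1165/724 - 5422) = 1/(-3926693/724) = -724/3926693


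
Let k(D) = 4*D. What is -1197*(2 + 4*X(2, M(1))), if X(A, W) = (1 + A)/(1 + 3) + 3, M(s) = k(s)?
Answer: -20349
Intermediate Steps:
M(s) = 4*s
X(A, W) = 13/4 + A/4 (X(A, W) = (1 + A)/4 + 3 = (1 + A)*(¼) + 3 = (¼ + A/4) + 3 = 13/4 + A/4)
-1197*(2 + 4*X(2, M(1))) = -1197*(2 + 4*(13/4 + (¼)*2)) = -1197*(2 + 4*(13/4 + ½)) = -1197*(2 + 4*(15/4)) = -1197*(2 + 15) = -1197*17 = -20349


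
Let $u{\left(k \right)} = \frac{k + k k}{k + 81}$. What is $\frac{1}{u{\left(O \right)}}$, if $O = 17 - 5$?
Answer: $\frac{31}{52} \approx 0.59615$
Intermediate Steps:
$O = 12$
$u{\left(k \right)} = \frac{k + k^{2}}{81 + k}$
$\frac{1}{u{\left(O \right)}} = \frac{1}{12 \frac{1}{81 + 12} \left(1 + 12\right)} = \frac{1}{12 \cdot \frac{1}{93} \cdot 13} = \frac{1}{\frac{52}{31}} = \frac{31}{52}$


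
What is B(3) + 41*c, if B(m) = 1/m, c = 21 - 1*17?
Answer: 493/3 ≈ 164.33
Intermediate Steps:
c = 4 (c = 21 - 17 = 4)
B(3) + 41*c = 1/3 + 41*4 = ⅓ + 164 = 493/3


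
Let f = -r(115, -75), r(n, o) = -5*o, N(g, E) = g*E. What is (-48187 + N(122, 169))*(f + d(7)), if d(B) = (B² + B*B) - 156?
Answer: 11937377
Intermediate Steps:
N(g, E) = E*g
d(B) = -156 + 2*B² (d(B) = (B² + B²) - 156 = 2*B² - 156 = -156 + 2*B²)
f = -375 (f = -(-5)*(-75) = -1*375 = -375)
(-48187 + N(122, 169))*(f + d(7)) = (-48187 + 169*122)*(-375 + (-156 + 2*7²)) = (-48187 + 20618)*(-375 + (-156 + 2*49)) = -27569*(-375 + (-156 + 98)) = -27569*(-375 - 58) = -27569*(-433) = 11937377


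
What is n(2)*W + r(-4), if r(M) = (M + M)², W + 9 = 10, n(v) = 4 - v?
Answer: 66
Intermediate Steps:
W = 1 (W = -9 + 10 = 1)
r(M) = 4*M² (r(M) = (2*M)² = 4*M²)
n(2)*W + r(-4) = (4 - 1*2)*1 + 4*(-4)² = (4 - 2)*1 + 4*16 = 2*1 + 64 = 2 + 64 = 66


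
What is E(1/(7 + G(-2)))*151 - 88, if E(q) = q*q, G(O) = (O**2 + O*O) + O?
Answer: -14721/169 ≈ -87.106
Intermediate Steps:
G(O) = O + 2*O**2 (G(O) = (O**2 + O**2) + O = 2*O**2 + O = O + 2*O**2)
E(q) = q**2
E(1/(7 + G(-2)))*151 - 88 = (1/(7 - 2*(1 + 2*(-2))))**2*151 - 88 = (1/(7 - 2*(1 - 4)))**2*151 - 88 = (1/(7 - 2*(-3)))**2*151 - 88 = (1/(7 + 6))**2*151 - 88 = (1/13)**2*151 - 88 = (1/169)*151 - 88 = 151/169 - 88 = -14721/169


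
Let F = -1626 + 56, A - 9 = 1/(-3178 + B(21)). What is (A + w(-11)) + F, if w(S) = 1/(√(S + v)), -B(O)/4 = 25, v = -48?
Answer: -5116959/3278 - I*√59/59 ≈ -1561.0 - 0.13019*I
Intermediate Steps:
B(O) = -100 (B(O) = -4*25 = -100)
A = 29501/3278 (A = 9 + 1/(-3178 - 100) = 9 + 1/(-3278) = 9 - 1/3278 = 29501/3278 ≈ 8.9997)
w(S) = (-48 + S)^(-½) (w(S) = 1/(√(S - 48)) = 1/(√(-48 + S)) = (-48 + S)^(-½))
F = -1570
(A + w(-11)) + F = (29501/3278 + (-48 - 11)^(-½)) - 1570 = (29501/3278 + (-59)^(-½)) - 1570 = (29501/3278 - I*√59/59) - 1570 = -5116959/3278 - I*√59/59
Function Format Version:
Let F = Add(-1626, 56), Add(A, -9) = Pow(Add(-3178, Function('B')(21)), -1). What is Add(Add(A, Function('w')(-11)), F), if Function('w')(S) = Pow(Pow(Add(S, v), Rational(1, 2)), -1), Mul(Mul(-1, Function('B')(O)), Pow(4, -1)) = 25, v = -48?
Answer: Add(Rational(-5116959, 3278), Mul(Rational(-1, 59), I, Pow(59, Rational(1, 2)))) ≈ Add(-1561.0, Mul(-0.13019, I))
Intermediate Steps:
Function('B')(O) = -100 (Function('B')(O) = Mul(-4, 25) = -100)
A = Rational(29501, 3278) (A = Add(9, Pow(Add(-3178, -100), -1)) = Add(9, Pow(-3278, -1)) = Add(9, Rational(-1, 3278)) = Rational(29501, 3278) ≈ 8.9997)
Function('w')(S) = Pow(Add(-48, S), Rational(-1, 2)) (Function('w')(S) = Pow(Pow(Add(S, -48), Rational(1, 2)), -1) = Pow(Pow(Add(-48, S), Rational(1, 2)), -1) = Pow(Add(-48, S), Rational(-1, 2)))
F = -1570
Add(Add(A, Function('w')(-11)), F) = Add(Add(Rational(29501, 3278), Pow(Add(-48, -11), Rational(-1, 2))), -1570) = Add(Add(Rational(29501, 3278), Pow(-59, Rational(-1, 2))), -1570) = Add(Add(Rational(29501, 3278), Mul(Rational(-1, 59), I, Pow(59, Rational(1, 2)))), -1570) = Add(Rational(-5116959, 3278), Mul(Rational(-1, 59), I, Pow(59, Rational(1, 2))))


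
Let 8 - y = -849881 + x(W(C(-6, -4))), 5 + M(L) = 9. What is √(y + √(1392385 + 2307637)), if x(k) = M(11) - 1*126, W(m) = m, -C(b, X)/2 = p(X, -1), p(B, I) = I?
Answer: √(850011 + √3700022) ≈ 923.00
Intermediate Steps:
M(L) = 4 (M(L) = -5 + 9 = 4)
C(b, X) = 2 (C(b, X) = -2*(-1) = 2)
x(k) = -122 (x(k) = 4 - 1*126 = 4 - 126 = -122)
y = 850011 (y = 8 - (-849881 - 122) = 8 - 1*(-850003) = 8 + 850003 = 850011)
√(y + √(1392385 + 2307637)) = √(850011 + √(1392385 + 2307637)) = √(850011 + √3700022)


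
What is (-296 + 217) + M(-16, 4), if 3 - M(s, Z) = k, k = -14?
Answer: -62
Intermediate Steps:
M(s, Z) = 17 (M(s, Z) = 3 - 1*(-14) = 3 + 14 = 17)
(-296 + 217) + M(-16, 4) = (-296 + 217) + 17 = -79 + 17 = -62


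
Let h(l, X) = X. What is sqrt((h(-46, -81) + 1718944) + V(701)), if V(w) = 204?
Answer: 7*sqrt(35083) ≈ 1311.1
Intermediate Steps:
sqrt((h(-46, -81) + 1718944) + V(701)) = sqrt((-81 + 1718944) + 204) = sqrt(1718863 + 204) = sqrt(1719067) = 7*sqrt(35083)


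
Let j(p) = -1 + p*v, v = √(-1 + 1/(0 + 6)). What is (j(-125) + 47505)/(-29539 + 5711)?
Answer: -11876/5957 + 125*I*√30/142968 ≈ -1.9936 + 0.0047889*I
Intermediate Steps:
v = I*√30/6 (v = √(-1 + 1/6) = √(-1 + ⅙) = √(-⅚) = I*√30/6 ≈ 0.91287*I)
j(p) = -1 + I*p*√30/6 (j(p) = -1 + p*(I*√30/6) = -1 + I*p*√30/6)
(j(-125) + 47505)/(-29539 + 5711) = ((-1 + (⅙)*I*(-125)*√30) + 47505)/(-29539 + 5711) = ((-1 - 125*I*√30/6) + 47505)/(-23828) = (47504 - 125*I*√30/6)*(-1/23828) = -11876/5957 + 125*I*√30/142968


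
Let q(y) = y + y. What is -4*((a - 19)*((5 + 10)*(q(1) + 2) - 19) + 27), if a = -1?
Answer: 3172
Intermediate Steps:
q(y) = 2*y
-4*((a - 19)*((5 + 10)*(q(1) + 2) - 19) + 27) = -4*((-1 - 19)*((5 + 10)*(2*1 + 2) - 19) + 27) = -4*(-20*(15*(2 + 2) - 19) + 27) = -4*(-20*(15*4 - 19) + 27) = -4*(-20*(60 - 19) + 27) = -4*(-20*41 + 27) = -4*(-820 + 27) = -4*(-793) = 3172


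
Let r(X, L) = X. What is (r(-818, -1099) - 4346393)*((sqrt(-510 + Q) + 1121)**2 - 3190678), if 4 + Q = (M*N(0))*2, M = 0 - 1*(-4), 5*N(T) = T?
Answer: 8409901387261 - 9746447062*I*sqrt(514) ≈ 8.4099e+12 - 2.2097e+11*I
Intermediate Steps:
N(T) = T/5
M = 4 (M = 0 + 4 = 4)
Q = -4 (Q = -4 + (4*((1/5)*0))*2 = -4 + (4*0)*2 = -4 + 0*2 = -4 + 0 = -4)
(r(-818, -1099) - 4346393)*((sqrt(-510 + Q) + 1121)**2 - 3190678) = (-818 - 4346393)*((sqrt(-510 - 4) + 1121)**2 - 3190678) = -4347211*((sqrt(-514) + 1121)**2 - 3190678) = -4347211*((I*sqrt(514) + 1121)**2 - 3190678) = -4347211*((1121 + I*sqrt(514))**2 - 3190678) = -4347211*(-3190678 + (1121 + I*sqrt(514))**2) = 13870550499058 - 4347211*(1121 + I*sqrt(514))**2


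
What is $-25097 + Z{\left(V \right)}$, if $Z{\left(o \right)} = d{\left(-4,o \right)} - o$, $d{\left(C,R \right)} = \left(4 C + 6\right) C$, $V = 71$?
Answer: $-25128$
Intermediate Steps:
$d{\left(C,R \right)} = C \left(6 + 4 C\right)$ ($d{\left(C,R \right)} = \left(6 + 4 C\right) C = C \left(6 + 4 C\right)$)
$Z{\left(o \right)} = 40 - o$ ($Z{\left(o \right)} = 2 \left(-4\right) \left(3 + 2 \left(-4\right)\right) - o = 2 \left(-4\right) \left(3 - 8\right) - o = 2 \left(-4\right) \left(-5\right) - o = 40 - o$)
$-25097 + Z{\left(V \right)} = -25097 + \left(40 - 71\right) = -25097 - 31 = -25128$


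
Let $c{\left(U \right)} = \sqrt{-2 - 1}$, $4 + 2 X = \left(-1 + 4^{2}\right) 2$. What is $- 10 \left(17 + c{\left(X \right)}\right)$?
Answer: $-170 - 10 i \sqrt{3} \approx -170.0 - 17.32 i$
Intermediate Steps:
$X = 13$ ($X = -2 + \frac{\left(-1 + 4^{2}\right) 2}{2} = -2 + \frac{\left(-1 + 16\right) 2}{2} = -2 + \frac{15 \cdot 2}{2} = -2 + \frac{1}{2} \cdot 30 = -2 + 15 = 13$)
$c{\left(U \right)} = i \sqrt{3}$ ($c{\left(U \right)} = \sqrt{-3} = i \sqrt{3}$)
$- 10 \left(17 + c{\left(X \right)}\right) = - 10 \left(17 + i \sqrt{3}\right) = -170 - 10 i \sqrt{3}$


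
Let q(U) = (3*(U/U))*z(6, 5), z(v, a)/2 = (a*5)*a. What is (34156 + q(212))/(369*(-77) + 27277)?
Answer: -17453/568 ≈ -30.727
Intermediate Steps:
z(v, a) = 10*a**2 (z(v, a) = 2*((a*5)*a) = 2*((5*a)*a) = 2*(5*a**2) = 10*a**2)
q(U) = 750 (q(U) = (3*(U/U))*(10*5**2) = (3*1)*(10*25) = 3*250 = 750)
(34156 + q(212))/(369*(-77) + 27277) = (34156 + 750)/(369*(-77) + 27277) = 34906/(-28413 + 27277) = 34906/(-1136) = 34906*(-1/1136) = -17453/568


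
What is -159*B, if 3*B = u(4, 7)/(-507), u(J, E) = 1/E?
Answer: 53/3549 ≈ 0.014934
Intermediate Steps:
B = -1/10647 (B = (1/(7*(-507)))/3 = ((⅐)*(-1/507))/3 = (⅓)*(-1/3549) = -1/10647 ≈ -9.3923e-5)
-159*B = -159*(-1/10647) = 53/3549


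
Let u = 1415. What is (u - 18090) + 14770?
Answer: -1905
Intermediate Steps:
(u - 18090) + 14770 = (1415 - 18090) + 14770 = -16675 + 14770 = -1905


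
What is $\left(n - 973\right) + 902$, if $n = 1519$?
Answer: $1448$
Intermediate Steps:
$\left(n - 973\right) + 902 = \left(1519 - 973\right) + 902 = 546 + 902 = 1448$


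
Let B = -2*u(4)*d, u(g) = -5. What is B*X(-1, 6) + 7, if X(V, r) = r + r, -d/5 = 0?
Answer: 7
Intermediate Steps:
d = 0 (d = -5*0 = 0)
B = 0 (B = -(-10)*0 = -2*0 = 0)
X(V, r) = 2*r
B*X(-1, 6) + 7 = 0*(2*6) + 7 = 0*12 + 7 = 0 + 7 = 7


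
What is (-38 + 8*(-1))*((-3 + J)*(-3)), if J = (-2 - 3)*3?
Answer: -2484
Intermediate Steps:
J = -15 (J = -5*3 = -15)
(-38 + 8*(-1))*((-3 + J)*(-3)) = (-38 + 8*(-1))*((-3 - 15)*(-3)) = (-38 - 8)*(-18*(-3)) = -46*54 = -2484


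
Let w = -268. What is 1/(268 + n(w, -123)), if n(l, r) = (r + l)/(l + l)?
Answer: 536/144039 ≈ 0.0037212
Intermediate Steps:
n(l, r) = (l + r)/(2*l) (n(l, r) = (l + r)/((2*l)) = (l + r)*(1/(2*l)) = (l + r)/(2*l))
1/(268 + n(w, -123)) = 1/(268 + (1/2)*(-268 - 123)/(-268)) = 1/(268 + (1/2)*(-1/268)*(-391)) = 1/(268 + 391/536) = 1/(144039/536) = 536/144039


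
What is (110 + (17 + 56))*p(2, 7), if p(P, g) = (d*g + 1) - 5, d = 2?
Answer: 1830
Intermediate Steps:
p(P, g) = -4 + 2*g (p(P, g) = (2*g + 1) - 5 = (1 + 2*g) - 5 = -4 + 2*g)
(110 + (17 + 56))*p(2, 7) = (110 + (17 + 56))*(-4 + 2*7) = (110 + 73)*(-4 + 14) = 183*10 = 1830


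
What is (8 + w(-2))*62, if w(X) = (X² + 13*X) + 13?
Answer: -62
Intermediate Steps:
w(X) = 13 + X² + 13*X
(8 + w(-2))*62 = (8 + (13 + (-2)² + 13*(-2)))*62 = (8 + (13 + 4 - 26))*62 = (8 - 9)*62 = -1*62 = -62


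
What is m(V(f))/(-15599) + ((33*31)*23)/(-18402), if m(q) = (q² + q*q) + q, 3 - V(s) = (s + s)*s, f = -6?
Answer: -180327659/95684266 ≈ -1.8846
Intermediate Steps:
V(s) = 3 - 2*s² (V(s) = 3 - (s + s)*s = 3 - 2*s*s = 3 - 2*s²)
m(q) = q + 2*q² (m(q) = (q² + q²) + q = 2*q² + q = q + 2*q²)
m(V(f))/(-15599) + ((33*31)*23)/(-18402) = ((3 - 2*(-6)²)*(1 + 2*(3 - 2*(-6)²)))/(-15599) + ((33*31)*23)/(-18402) = ((3 - 2*36)*(1 + 2*(3 - 2*36)))*(-1/15599) + (1023*23)*(-1/18402) = ((3 - 72)*(1 + 2*(3 - 72)))*(-1/15599) + 23529*(-1/18402) = -69*(1 + 2*(-69))*(-1/15599) - 7843/6134 = -69*(1 - 138)*(-1/15599) - 7843/6134 = -69*(-137)*(-1/15599) - 7843/6134 = 9453*(-1/15599) - 7843/6134 = -9453/15599 - 7843/6134 = -180327659/95684266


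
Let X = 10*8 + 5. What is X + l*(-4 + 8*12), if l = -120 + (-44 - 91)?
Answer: -23375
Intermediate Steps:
X = 85 (X = 80 + 5 = 85)
l = -255 (l = -120 - 135 = -255)
X + l*(-4 + 8*12) = 85 - 255*(-4 + 8*12) = 85 - 255*(-4 + 96) = 85 - 255*92 = 85 - 23460 = -23375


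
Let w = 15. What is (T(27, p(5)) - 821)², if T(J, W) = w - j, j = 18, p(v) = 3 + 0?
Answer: 678976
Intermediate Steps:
p(v) = 3
T(J, W) = -3 (T(J, W) = 15 - 1*18 = 15 - 18 = -3)
(T(27, p(5)) - 821)² = (-3 - 821)² = (-824)² = 678976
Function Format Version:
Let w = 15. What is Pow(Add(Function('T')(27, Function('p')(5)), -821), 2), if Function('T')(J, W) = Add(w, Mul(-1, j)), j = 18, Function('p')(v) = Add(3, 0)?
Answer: 678976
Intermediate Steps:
Function('p')(v) = 3
Function('T')(J, W) = -3 (Function('T')(J, W) = Add(15, Mul(-1, 18)) = Add(15, -18) = -3)
Pow(Add(Function('T')(27, Function('p')(5)), -821), 2) = Pow(Add(-3, -821), 2) = Pow(-824, 2) = 678976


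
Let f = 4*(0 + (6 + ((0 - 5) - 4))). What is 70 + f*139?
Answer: -1598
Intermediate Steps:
f = -12 (f = 4*(0 + (6 + (-5 - 4))) = 4*(0 + (6 - 9)) = 4*(0 - 3) = 4*(-3) = -12)
70 + f*139 = 70 - 12*139 = 70 - 1668 = -1598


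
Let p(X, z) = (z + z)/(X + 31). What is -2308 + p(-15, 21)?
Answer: -18443/8 ≈ -2305.4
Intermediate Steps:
p(X, z) = 2*z/(31 + X) (p(X, z) = (2*z)/(31 + X) = 2*z/(31 + X))
-2308 + p(-15, 21) = -2308 + 2*21/(31 - 15) = -2308 + 2*21/16 = -2308 + 2*21*(1/16) = -2308 + 21/8 = -18443/8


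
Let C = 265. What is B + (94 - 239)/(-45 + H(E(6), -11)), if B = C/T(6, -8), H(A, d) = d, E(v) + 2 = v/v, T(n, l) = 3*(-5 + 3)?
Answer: -6985/168 ≈ -41.577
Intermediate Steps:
T(n, l) = -6 (T(n, l) = 3*(-2) = -6)
E(v) = -1 (E(v) = -2 + v/v = -2 + 1 = -1)
B = -265/6 (B = 265/(-6) = 265*(-1/6) = -265/6 ≈ -44.167)
B + (94 - 239)/(-45 + H(E(6), -11)) = -265/6 + (94 - 239)/(-45 - 11) = -265/6 - 145/(-56) = -265/6 - 145*(-1/56) = -265/6 + 145/56 = -6985/168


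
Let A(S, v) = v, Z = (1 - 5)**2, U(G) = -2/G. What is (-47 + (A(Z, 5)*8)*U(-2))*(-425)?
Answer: 2975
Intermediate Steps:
Z = 16 (Z = (-4)**2 = 16)
(-47 + (A(Z, 5)*8)*U(-2))*(-425) = (-47 + (5*8)*(-2/(-2)))*(-425) = (-47 + 40*(-2*(-1/2)))*(-425) = (-47 + 40*1)*(-425) = (-47 + 40)*(-425) = -7*(-425) = 2975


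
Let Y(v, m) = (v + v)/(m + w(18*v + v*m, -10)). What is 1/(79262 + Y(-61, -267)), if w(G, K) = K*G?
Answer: 152157/12060268256 ≈ 1.2616e-5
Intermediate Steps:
w(G, K) = G*K
Y(v, m) = 2*v/(m - 180*v - 10*m*v) (Y(v, m) = (v + v)/(m + (18*v + v*m)*(-10)) = (2*v)/(m + (18*v + m*v)*(-10)) = (2*v)/(m + (-180*v - 10*m*v)) = (2*v)/(m - 180*v - 10*m*v) = 2*v/(m - 180*v - 10*m*v))
1/(79262 + Y(-61, -267)) = 1/(79262 + 2*(-61)/(-267 - 10*(-61)*(18 - 267))) = 1/(79262 + 2*(-61)/(-267 - 10*(-61)*(-249))) = 1/(79262 + 2*(-61)/(-267 - 151890)) = 1/(79262 + 2*(-61)/(-152157)) = 1/(79262 + 2*(-61)*(-1/152157)) = 1/(79262 + 122/152157) = 1/(12060268256/152157) = 152157/12060268256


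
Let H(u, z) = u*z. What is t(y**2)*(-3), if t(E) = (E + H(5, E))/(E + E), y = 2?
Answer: -9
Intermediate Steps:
t(E) = 3 (t(E) = (E + 5*E)/(E + E) = (6*E)/((2*E)) = (6*E)*(1/(2*E)) = 3)
t(y**2)*(-3) = 3*(-3) = -9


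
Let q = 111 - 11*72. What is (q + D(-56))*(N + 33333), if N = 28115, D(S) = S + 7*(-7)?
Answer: -48298128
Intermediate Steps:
D(S) = -49 + S (D(S) = S - 49 = -49 + S)
q = -681 (q = 111 - 792 = -681)
(q + D(-56))*(N + 33333) = (-681 + (-49 - 56))*(28115 + 33333) = (-681 - 105)*61448 = -786*61448 = -48298128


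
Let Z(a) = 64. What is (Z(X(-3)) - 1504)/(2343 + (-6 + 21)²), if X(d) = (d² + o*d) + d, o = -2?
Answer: -60/107 ≈ -0.56075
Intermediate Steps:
X(d) = d² - d (X(d) = (d² - 2*d) + d = d² - d)
(Z(X(-3)) - 1504)/(2343 + (-6 + 21)²) = (64 - 1504)/(2343 + (-6 + 21)²) = -1440/(2343 + 15²) = -1440/(2343 + 225) = -1440/2568 = -1440*1/2568 = -60/107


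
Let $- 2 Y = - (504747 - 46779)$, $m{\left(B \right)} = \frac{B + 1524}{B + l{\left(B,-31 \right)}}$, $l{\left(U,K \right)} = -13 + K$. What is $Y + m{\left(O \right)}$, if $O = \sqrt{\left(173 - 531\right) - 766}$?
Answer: $\frac{175156277}{765} - \frac{784 i \sqrt{281}}{765} \approx 2.2896 \cdot 10^{5} - 17.179 i$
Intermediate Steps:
$O = 2 i \sqrt{281}$ ($O = \sqrt{-358 - 766} = \sqrt{-1124} = 2 i \sqrt{281} \approx 33.526 i$)
$m{\left(B \right)} = \frac{1524 + B}{-44 + B}$ ($m{\left(B \right)} = \frac{B + 1524}{B - 44} = \frac{1524 + B}{B - 44} = \frac{1524 + B}{-44 + B}$)
$Y = 228984$ ($Y = - \frac{\left(-1\right) \left(504747 - 46779\right)}{2} = - \frac{\left(-1\right) 457968}{2} = \left(- \frac{1}{2}\right) \left(-457968\right) = 228984$)
$Y + m{\left(O \right)} = 228984 + \frac{1524 + 2 i \sqrt{281}}{-44 + 2 i \sqrt{281}}$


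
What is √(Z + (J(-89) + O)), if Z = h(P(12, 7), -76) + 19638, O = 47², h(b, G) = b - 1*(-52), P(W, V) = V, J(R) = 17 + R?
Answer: 3*√2426 ≈ 147.76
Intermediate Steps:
h(b, G) = 52 + b (h(b, G) = b + 52 = 52 + b)
O = 2209
Z = 19697 (Z = (52 + 7) + 19638 = 59 + 19638 = 19697)
√(Z + (J(-89) + O)) = √(19697 + ((17 - 89) + 2209)) = √(19697 + (-72 + 2209)) = √(19697 + 2137) = √21834 = 3*√2426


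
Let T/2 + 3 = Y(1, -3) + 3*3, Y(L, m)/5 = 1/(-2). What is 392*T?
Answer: 2744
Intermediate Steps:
Y(L, m) = -5/2 (Y(L, m) = 5*(1/(-2)) = 5*(1*(-1/2)) = 5*(-1/2) = -5/2)
T = 7 (T = -6 + 2*(-5/2 + 3*3) = -6 + 2*(-5/2 + 9) = -6 + 2*(13/2) = -6 + 13 = 7)
392*T = 392*7 = 2744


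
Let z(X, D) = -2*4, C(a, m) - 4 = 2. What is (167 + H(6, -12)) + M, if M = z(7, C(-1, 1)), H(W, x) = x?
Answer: 147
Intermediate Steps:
C(a, m) = 6 (C(a, m) = 4 + 2 = 6)
z(X, D) = -8
M = -8
(167 + H(6, -12)) + M = (167 - 12) - 8 = 155 - 8 = 147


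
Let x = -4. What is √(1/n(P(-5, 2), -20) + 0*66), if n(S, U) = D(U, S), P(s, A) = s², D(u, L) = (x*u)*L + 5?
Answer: √2005/2005 ≈ 0.022333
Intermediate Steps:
D(u, L) = 5 - 4*L*u (D(u, L) = (-4*u)*L + 5 = -4*L*u + 5 = 5 - 4*L*u)
n(S, U) = 5 - 4*S*U
√(1/n(P(-5, 2), -20) + 0*66) = √(1/(5 - 4*(-5)²*(-20)) + 0*66) = √(1/(5 - 4*25*(-20)) + 0) = √(1/(5 + 2000) + 0) = √(1/2005 + 0) = √(1/2005) = √2005/2005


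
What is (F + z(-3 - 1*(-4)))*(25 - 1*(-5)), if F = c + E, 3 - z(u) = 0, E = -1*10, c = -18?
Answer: -750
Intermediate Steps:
E = -10
z(u) = 3 (z(u) = 3 - 1*0 = 3 + 0 = 3)
F = -28 (F = -18 - 10 = -28)
(F + z(-3 - 1*(-4)))*(25 - 1*(-5)) = (-28 + 3)*(25 - 1*(-5)) = -25*(25 + 5) = -25*30 = -750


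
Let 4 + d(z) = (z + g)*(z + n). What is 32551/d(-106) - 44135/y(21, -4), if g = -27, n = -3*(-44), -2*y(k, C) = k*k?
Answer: 13868369/72702 ≈ 190.76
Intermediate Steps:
y(k, C) = -k**2/2 (y(k, C) = -k*k/2 = -k**2/2)
n = 132
d(z) = -4 + (-27 + z)*(132 + z) (d(z) = -4 + (z - 27)*(z + 132) = -4 + (-27 + z)*(132 + z))
32551/d(-106) - 44135/y(21, -4) = 32551/(-3568 + (-106)**2 + 105*(-106)) - 44135/((-1/2*21**2)) = 32551/(-3568 + 11236 - 11130) - 44135/((-1/2*441)) = 32551/(-3462) - 44135/(-441/2) = 32551*(-1/3462) - 44135*(-2/441) = -32551/3462 + 12610/63 = 13868369/72702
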